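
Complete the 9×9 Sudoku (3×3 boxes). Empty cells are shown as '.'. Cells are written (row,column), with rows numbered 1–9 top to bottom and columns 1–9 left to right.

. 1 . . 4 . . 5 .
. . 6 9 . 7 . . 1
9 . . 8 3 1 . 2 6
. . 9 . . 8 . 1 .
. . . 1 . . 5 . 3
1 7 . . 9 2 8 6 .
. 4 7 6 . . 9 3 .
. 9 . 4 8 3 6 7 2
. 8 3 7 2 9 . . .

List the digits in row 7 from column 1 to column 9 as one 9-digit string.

(1,4) = 2: row 1 has {1,4,5}; col 4 has {1,4,6,7,8,9}; box has {1,3,4,7,8,9} → only 2 remains.
(1,6) = 6: row 1 has {1,2,4,5}; col 6 has {1,2,3,7,8,9}; box has {1,2,3,4,7,8,9} → only 6 remains.
(2,5) = 5: row 2 has {1,6,7,9}; col 5 has {2,3,4,8,9}; box has {1,2,3,4,6,7,8,9} → only 5 remains.
(3,2) = 5: row 3 has {1,2,3,6,8,9}; col 2 has {1,4,7,8,9}; box has {1,6,9} → only 5 remains.
(3,3) = 4: row 3 has {1,2,3,5,6,8,9}; col 3 has {3,6,7,9}; box has {1,5,6,9} → only 4 remains.
(3,7) = 7: row 3 has {1,2,3,4,5,6,8,9}; col 7 has {5,6,8,9}; box has {1,2,5,6} → only 7 remains.
(5,6) = 4: row 5 has {1,3,5}; col 6 has {1,2,3,6,7,8,9}; box has {1,2,8,9} → only 4 remains.
(5,8) = 9: row 5 has {1,3,4,5}; col 8 has {1,2,3,5,6,7}; box has {1,3,5,6,8} → only 9 remains.
(6,3) = 5: row 6 has {1,2,6,7,8,9}; col 3 has {3,4,6,7,9}; box has {1,7,9} → only 5 remains.
(6,4) = 3: row 6 has {1,2,5,6,7,8,9}; col 4 has {1,2,4,6,7,8,9}; box has {1,2,4,8,9} → only 3 remains.
(6,9) = 4: row 6 has {1,2,3,5,6,7,8,9}; col 9 has {1,2,3,6}; box has {1,3,5,6,8,9} → only 4 remains.
(7,5) = 1: row 7 has {3,4,6,7,9}; col 5 has {2,3,4,5,8,9}; box has {2,3,4,6,7,8,9} → only 1 remains.
(7,6) = 5: row 7 has {1,3,4,6,7,9}; col 6 has {1,2,3,4,6,7,8,9}; box has {1,2,3,4,6,7,8,9} → only 5 remains.
(7,9) = 8: row 7 has {1,3,4,5,6,7,9}; col 9 has {1,2,3,4,6}; box has {2,3,6,7,9} → only 8 remains.
(8,1) = 5: row 8 has {2,3,4,6,7,8,9}; col 1 has {1,9}; box has {3,4,7,8,9} → only 5 remains.
(8,3) = 1: row 8 has {2,3,4,5,6,7,8,9}; col 3 has {3,4,5,6,7,9}; box has {3,4,5,7,8,9} → only 1 remains.
(9,1) = 6: row 9 has {2,3,7,8,9}; col 1 has {1,5,9}; box has {1,3,4,5,7,8,9} → only 6 remains.
(9,8) = 4: row 9 has {2,3,6,7,8,9}; col 8 has {1,2,3,5,6,7,9}; box has {2,3,6,7,8,9} → only 4 remains.
(9,9) = 5: row 9 has {2,3,4,6,7,8,9}; col 9 has {1,2,3,4,6,8}; box has {2,3,4,6,7,8,9} → only 5 remains.
(1,3) = 8: row 1 has {1,2,4,5,6}; col 3 has {1,3,4,5,6,7,9}; box has {1,4,5,6,9} → only 8 remains.
(1,7) = 3: row 1 has {1,2,4,5,6,8}; col 7 has {5,6,7,8,9}; box has {1,2,5,6,7} → only 3 remains.
(1,9) = 9: row 1 has {1,2,3,4,5,6,8}; col 9 has {1,2,3,4,5,6,8}; box has {1,2,3,5,6,7} → only 9 remains.
(2,7) = 4: row 2 has {1,5,6,7,9}; col 7 has {3,5,6,7,8,9}; box has {1,2,3,5,6,7,9} → only 4 remains.
(2,8) = 8: row 2 has {1,4,5,6,7,9}; col 8 has {1,2,3,4,5,6,7,9}; box has {1,2,3,4,5,6,7,9} → only 8 remains.
(4,4) = 5: row 4 has {1,8,9}; col 4 has {1,2,3,4,6,7,8,9}; box has {1,2,3,4,8,9} → only 5 remains.
(4,7) = 2: row 4 has {1,5,8,9}; col 7 has {3,4,5,6,7,8,9}; box has {1,3,4,5,6,8,9} → only 2 remains.
(4,9) = 7: row 4 has {1,2,5,8,9}; col 9 has {1,2,3,4,5,6,8,9}; box has {1,2,3,4,5,6,8,9} → only 7 remains.
(5,3) = 2: row 5 has {1,3,4,5,9}; col 3 has {1,3,4,5,6,7,8,9}; box has {1,5,7,9} → only 2 remains.
(7,1) = 2: row 7 has {1,3,4,5,6,7,8,9}; col 1 has {1,5,6,9}; box has {1,3,4,5,6,7,8,9} → only 2 remains.

247615938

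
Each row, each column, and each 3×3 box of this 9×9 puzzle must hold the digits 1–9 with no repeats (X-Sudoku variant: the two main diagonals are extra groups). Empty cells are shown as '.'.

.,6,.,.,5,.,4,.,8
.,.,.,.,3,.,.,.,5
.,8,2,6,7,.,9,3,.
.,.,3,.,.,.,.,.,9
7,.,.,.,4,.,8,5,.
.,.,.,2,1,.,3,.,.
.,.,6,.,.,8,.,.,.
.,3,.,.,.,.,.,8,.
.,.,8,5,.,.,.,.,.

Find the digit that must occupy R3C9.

1

R3C9 = 1: row 3 has {2,3,6,7,8,9}; col 9 has {5,8,9}; box has {3,4,5,8,9} → only 1 remains.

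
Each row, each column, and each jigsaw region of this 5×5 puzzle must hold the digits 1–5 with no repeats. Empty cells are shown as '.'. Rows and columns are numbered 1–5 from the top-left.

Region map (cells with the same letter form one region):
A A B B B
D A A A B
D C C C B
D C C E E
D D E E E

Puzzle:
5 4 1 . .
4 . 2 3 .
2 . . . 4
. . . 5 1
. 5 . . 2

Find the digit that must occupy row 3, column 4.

1

row 1, column 4 = 2: row 1 has {1,4,5}; col 4 has {3,5}; region has {1,4} → only 2 remains.
row 1, column 5 = 3: row 1 has {1,2,4,5}; col 5 has {1,2,4}; region has {1,2,4} → only 3 remains.
row 2, column 2 = 1: row 2 has {2,3,4}; col 2 has {4,5}; region has {2,3,4,5} → only 1 remains.
row 2, column 5 = 5: row 2 has {1,2,3,4}; col 5 has {1,2,3,4}; region has {1,2,3,4} → only 5 remains.
row 3, column 2 = 3: row 3 has {2,4}; col 2 has {1,4,5}; region has {} → only 3 remains.
row 3, column 3 = 5: row 3 has {2,3,4}; col 3 has {1,2}; region has {3} → only 5 remains.
row 3, column 4 = 1: row 3 has {2,3,4,5}; col 4 has {2,3,5}; region has {3,5} → only 1 remains.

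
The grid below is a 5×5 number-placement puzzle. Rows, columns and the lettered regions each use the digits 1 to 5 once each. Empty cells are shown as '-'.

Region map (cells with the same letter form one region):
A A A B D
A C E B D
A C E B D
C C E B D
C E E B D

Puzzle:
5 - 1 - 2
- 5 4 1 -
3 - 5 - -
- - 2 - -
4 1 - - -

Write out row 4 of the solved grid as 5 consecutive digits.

row 1, column 2 = 4: row 1 has {1,2,5}; col 2 has {1,5}; region has {1,3,5} → only 4 remains.
row 1, column 4 = 3: row 1 has {1,2,4,5}; col 4 has {1}; region has {1} → only 3 remains.
row 2, column 1 = 2: row 2 has {1,4,5}; col 1 has {3,4,5}; region has {1,3,4,5} → only 2 remains.
row 2, column 5 = 3: row 2 has {1,2,4,5}; col 5 has {2}; region has {2} → only 3 remains.
row 3, column 2 = 2: row 3 has {3,5}; col 2 has {1,4,5}; region has {4,5} → only 2 remains.
row 3, column 4 = 4: row 3 has {2,3,5}; col 4 has {1,3}; region has {1,3} → only 4 remains.
row 3, column 5 = 1: row 3 has {2,3,4,5}; col 5 has {2,3}; region has {2,3} → only 1 remains.
row 4, column 1 = 1: row 4 has {2}; col 1 has {2,3,4,5}; region has {2,4,5} → only 1 remains.
row 4, column 2 = 3: row 4 has {1,2}; col 2 has {1,2,4,5}; region has {1,2,4,5} → only 3 remains.
row 4, column 4 = 5: row 4 has {1,2,3}; col 4 has {1,3,4}; region has {1,3,4} → only 5 remains.
row 4, column 5 = 4: row 4 has {1,2,3,5}; col 5 has {1,2,3}; region has {1,2,3} → only 4 remains.

13254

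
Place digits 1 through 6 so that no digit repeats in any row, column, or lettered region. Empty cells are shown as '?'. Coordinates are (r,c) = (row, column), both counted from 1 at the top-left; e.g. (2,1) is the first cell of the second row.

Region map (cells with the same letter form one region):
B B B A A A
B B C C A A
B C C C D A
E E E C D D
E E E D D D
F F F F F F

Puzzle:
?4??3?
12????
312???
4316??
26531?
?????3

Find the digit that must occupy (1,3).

(1,3) = 6: row 1 has {3,4}; col 3 has {1,2,5}; region has {1,2,3,4} → only 6 remains.

6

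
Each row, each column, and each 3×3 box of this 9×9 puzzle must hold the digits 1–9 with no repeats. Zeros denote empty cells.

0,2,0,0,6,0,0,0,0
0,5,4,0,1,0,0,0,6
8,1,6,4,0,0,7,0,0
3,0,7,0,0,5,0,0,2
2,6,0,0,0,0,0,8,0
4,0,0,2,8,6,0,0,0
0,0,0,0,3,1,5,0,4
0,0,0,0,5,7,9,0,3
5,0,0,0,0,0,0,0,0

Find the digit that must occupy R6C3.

R6C2 = 9: row 6 has {2,4,6,8}; col 2 has {1,2,5,6}; box has {2,3,4,6,7} → only 9 remains.
R4C2 = 8: row 4 has {2,3,5,7}; col 2 has {1,2,5,6,9}; box has {2,3,4,6,7,9} → only 8 remains.
R7C2 = 7: row 7 has {1,3,4,5}; col 2 has {1,2,5,6,8,9}; box has {5} → only 7 remains.
R8C2 = 4: row 8 has {3,5,7,9}; col 2 has {1,2,5,6,7,8,9}; box has {5,7} → only 4 remains.
R9C2 = 3: row 9 has {5}; col 2 has {1,2,4,5,6,7,8,9}; box has {4,5,7} → only 3 remains.
R8C1 = 1: in column 1, 1 can only go here (every other open cell in that column sees a 1).
R7C1 = 6: in column 1, 6 can only go here (every other open cell in that column sees a 6).
R7C8 = 2: row 7 has {1,3,4,5,6,7}; col 8 has {8}; box has {3,4,5,9} → only 2 remains.
R8C8 = 6: row 8 has {1,3,4,5,7,9}; col 8 has {2,8}; box has {2,3,4,5,9} → only 6 remains.
R8C4 = 8: row 8 has {1,3,4,5,6,7,9}; col 4 has {2,4}; box has {1,3,5,7} → only 8 remains.
R7C4 = 9: row 7 has {1,2,3,4,5,6,7}; col 4 has {2,4,8}; box has {1,3,5,7,8} → only 9 remains.
R8C3 = 2: row 8 has {1,3,4,5,6,7,8,9}; col 3 has {4,6,7}; box has {1,3,4,5,6,7} → only 2 remains.
R9C4 = 6: row 9 has {3,5}; col 4 has {2,4,8,9}; box has {1,3,5,7,8,9} → only 6 remains.
R4C4 = 1: row 4 has {2,3,5,7,8}; col 4 has {2,4,6,8,9}; box has {2,5,6,8} → only 1 remains.
R7C3 = 8: row 7 has {1,2,3,4,5,6,7,9}; col 3 has {2,4,6,7}; box has {1,2,3,4,5,6,7} → only 8 remains.
R9C3 = 9: row 9 has {3,5,6}; col 3 has {2,4,6,7,8}; box has {1,2,3,4,5,6,7,8} → only 9 remains.
R1C3 = 3: row 1 has {2,6}; col 3 has {2,4,6,7,8,9}; box has {1,2,4,5,6,8} → only 3 remains.
R4C7 = 6: in row 4, 6 can only go here (every other open cell in that row sees a 6).
R1C4 = 5: in column 4, 5 can only go here (every other open cell in that column sees a 5).
R1C1 = 7: in row 1, 7 can only go here (every other open cell in that row sees a 7).
R2C1 = 9: row 2 has {1,4,5,6}; col 1 has {1,2,3,4,5,6,7,8}; box has {1,2,3,4,5,6,7,8} → only 9 remains.
R2C8 = 3: row 2 has {1,4,5,6,9}; col 8 has {2,6,8}; box has {6,7} → only 3 remains.
R2C4 = 7: row 2 has {1,3,4,5,6,9}; col 4 has {1,2,4,5,6,8,9}; box has {1,4,5,6} → only 7 remains.
R5C4 = 3: row 5 has {2,6,8}; col 4 has {1,2,4,5,6,7,8,9}; box has {1,2,5,6,8} → only 3 remains.
R3C6 = 3: in row 3, 3 can only go here (every other open cell in that row sees a 3).
R3C5 = 2: in row 3, 2 can only go here (every other open cell in that row sees a 2).
R2C6 = 8: row 2 has {1,3,4,5,6,7,9}; col 6 has {1,3,5,6,7}; box has {1,2,3,4,5,6,7} → only 8 remains.
R2C7 = 2: row 2 has {1,3,4,5,6,7,8,9}; col 7 has {5,6,7,9}; box has {3,6,7} → only 2 remains.
R9C5 = 4: row 9 has {3,5,6,9}; col 5 has {1,2,3,5,6,8}; box has {1,3,5,6,7,8,9} → only 4 remains.
R9C6 = 2: row 9 has {3,4,5,6,9}; col 6 has {1,3,5,6,7,8}; box has {1,3,4,5,6,7,8,9} → only 2 remains.
R1C6 = 9: row 1 has {2,3,5,6,7}; col 6 has {1,2,3,5,6,7,8}; box has {1,2,3,4,5,6,7,8} → only 9 remains.
R4C5 = 9: row 4 has {1,2,3,5,6,7,8}; col 5 has {1,2,3,4,5,6,8}; box has {1,2,3,5,6,8} → only 9 remains.
R4C8 = 4: row 4 has {1,2,3,5,6,7,8,9}; col 8 has {2,3,6,8}; box has {2,6,8} → only 4 remains.
R5C5 = 7: row 5 has {2,3,6,8}; col 5 has {1,2,3,4,5,6,8,9}; box has {1,2,3,5,6,8,9} → only 7 remains.
R5C6 = 4: row 5 has {2,3,6,7,8}; col 6 has {1,2,3,5,6,7,8,9}; box has {1,2,3,5,6,7,8,9} → only 4 remains.
R5C7 = 1: row 5 has {2,3,4,6,7,8}; col 7 has {2,5,6,7,9}; box has {2,4,6,8} → only 1 remains.
R6C7 = 3: row 6 has {2,4,6,8,9}; col 7 has {1,2,5,6,7,9}; box has {1,2,4,6,8} → only 3 remains.
R9C7 = 8: row 9 has {2,3,4,5,6,9}; col 7 has {1,2,3,5,6,7,9}; box has {2,3,4,5,6,9} → only 8 remains.
R1C7 = 4: row 1 has {2,3,5,6,7,9}; col 7 has {1,2,3,5,6,7,8,9}; box has {2,3,6,7} → only 4 remains.
R1C8 = 1: row 1 has {2,3,4,5,6,7,9}; col 8 has {2,3,4,6,8}; box has {2,3,4,6,7} → only 1 remains.
R1C9 = 8: row 1 has {1,2,3,4,5,6,7,9}; col 9 has {2,3,4,6}; box has {1,2,3,4,6,7} → only 8 remains.
R5C3 = 5: row 5 has {1,2,3,4,6,7,8}; col 3 has {2,3,4,6,7,8,9}; box has {2,3,4,6,7,8,9} → only 5 remains.
R5C9 = 9: row 5 has {1,2,3,4,5,6,7,8}; col 9 has {2,3,4,6,8}; box has {1,2,3,4,6,8} → only 9 remains.
R6C3 = 1: row 6 has {2,3,4,6,8,9}; col 3 has {2,3,4,5,6,7,8,9}; box has {2,3,4,5,6,7,8,9} → only 1 remains.

1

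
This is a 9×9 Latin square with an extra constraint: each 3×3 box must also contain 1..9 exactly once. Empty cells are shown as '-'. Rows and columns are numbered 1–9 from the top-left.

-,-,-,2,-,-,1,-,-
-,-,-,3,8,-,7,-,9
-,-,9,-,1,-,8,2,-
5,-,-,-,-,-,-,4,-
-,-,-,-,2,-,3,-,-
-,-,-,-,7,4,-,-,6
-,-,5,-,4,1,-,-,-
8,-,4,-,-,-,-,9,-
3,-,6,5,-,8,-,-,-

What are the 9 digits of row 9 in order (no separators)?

326598471

row 9, column 5 = 9: row 9 has {3,5,6,8}; col 5 has {1,2,4,7,8}; box has {1,4,5,8} → only 9 remains.
row 1, column 6 = 9 (hidden single in row 1).
row 3, column 4 = 4 (hidden single in column 4).
row 1, column 5 = 5 (hidden single in column 5).
row 2, column 6 = 6 (sole candidate).
row 2, column 8 = 5 (sole candidate).
row 3, column 6 = 7 (sole candidate).
row 3, column 9 = 3 (sole candidate).
row 4, column 6 = 3 (sole candidate).
row 5, column 6 = 5 (sole candidate).
row 8, column 6 = 2 (sole candidate).
row 1, column 8 = 6 (sole candidate).
row 1, column 9 = 4 (sole candidate).
row 3, column 1 = 6 (sole candidate).
row 3, column 2 = 5 (sole candidate).
row 4, column 5 = 6 (sole candidate).
row 8, column 5 = 3 (sole candidate).
row 1, column 1 = 7 (sole candidate).
row 5, column 2 = 6 (hidden single in row 5).
row 5, column 1 = 4 (hidden single in row 5).
row 2, column 2 = 4 (hidden single in row 2).
row 5, column 4 = 9 (hidden single in row 5).
row 6, column 7 = 5 (hidden single in row 6).
row 8, column 7 = 6 (sole candidate).
row 7, column 7 = 2 (sole candidate).
row 8, column 4 = 7 (sole candidate).
row 9, column 7 = 4: row 9 has {3,5,6,8,9}; col 7 has {1,2,3,5,6,7,8}; box has {2,6,9} → only 4 remains.
row 4, column 7 = 9 (sole candidate).
row 7, column 1 = 9 (sole candidate).
row 7, column 2 = 7 (sole candidate).
row 7, column 4 = 6 (sole candidate).
row 7, column 9 = 8 (sole candidate).
row 8, column 2 = 1 (sole candidate).
row 8, column 9 = 5 (sole candidate).
row 9, column 2 = 2: row 9 has {3,4,5,6,8,9}; col 2 has {1,4,5,6,7}; box has {1,3,4,5,6,7,8,9} → only 2 remains.
row 4, column 2 = 8 (sole candidate).
row 4, column 4 = 1 (sole candidate).
row 6, column 4 = 8 (sole candidate).
row 6, column 8 = 1 (sole candidate).
row 7, column 8 = 3 (sole candidate).
row 9, column 8 = 7: row 9 has {2,3,4,5,6,8,9}; col 8 has {1,2,3,4,5,6,9}; box has {2,3,4,5,6,8,9} → only 7 remains.
row 9, column 9 = 1: row 9 has {2,3,4,5,6,7,8,9}; col 9 has {3,4,5,6,8,9}; box has {2,3,4,5,6,7,8,9} → only 1 remains.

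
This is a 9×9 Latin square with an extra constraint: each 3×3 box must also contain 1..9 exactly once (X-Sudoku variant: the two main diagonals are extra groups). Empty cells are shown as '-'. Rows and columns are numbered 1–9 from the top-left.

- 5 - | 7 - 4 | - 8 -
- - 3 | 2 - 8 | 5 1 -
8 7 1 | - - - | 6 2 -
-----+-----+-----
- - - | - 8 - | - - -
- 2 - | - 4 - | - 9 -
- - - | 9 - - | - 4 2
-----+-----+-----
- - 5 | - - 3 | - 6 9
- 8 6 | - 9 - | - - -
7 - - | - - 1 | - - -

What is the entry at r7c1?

1

r1c9 = 3: row 1 has {4,5,7,8}; col 9 has {2,9}; box has {1,2,5,6,8}; anti-diagonal has {1,4,5,6,7,8,9} → only 3 remains.
r2c5 = 6: row 2 has {1,2,3,5,8}; col 5 has {4,8,9}; box has {2,4,7,8} → only 6 remains.
r3c9 = 4: row 3 has {1,2,6,7,8}; col 9 has {2,3,9}; box has {1,2,3,5,6,8} → only 4 remains.
r4c6 = 2: row 4 has {8}; col 6 has {1,3,4,8}; box has {4,8,9}; anti-diagonal has {1,3,4,5,6,7,8,9} → only 2 remains.
r1c5 = 1: row 1 has {3,4,5,7,8}; col 5 has {4,6,8,9}; box has {2,4,6,7,8} → only 1 remains.
r1c7 = 9: row 1 has {1,3,4,5,7,8}; col 7 has {5,6}; box has {1,2,3,4,5,6,8} → only 9 remains.
r2c2 = 9: row 2 has {1,2,3,5,6,8}; col 2 has {2,5,7,8}; box has {1,3,5,7,8}; main diagonal has {1,4} → only 9 remains.
r2c9 = 7: row 2 has {1,2,3,5,6,8,9}; col 9 has {2,3,4,9}; box has {1,2,3,4,5,6,8,9} → only 7 remains.
r1c3 = 2: row 1 has {1,3,4,5,7,8,9}; col 3 has {1,3,5,6}; box has {1,3,5,7,8,9} → only 2 remains.
r2c1 = 4: row 2 has {1,2,3,5,6,7,8,9}; col 1 has {7,8}; box has {1,2,3,5,7,8,9} → only 4 remains.
r1c1 = 6: row 1 has {1,2,3,4,5,7,8,9}; col 1 has {4,7,8}; box has {1,2,3,4,5,7,8,9}; main diagonal has {1,4,9} → only 6 remains.
r3c6 = 9: in row 3, 9 can only go here (every other open cell in that row sees a 9).
r6c2 = 6: in row 6, 6 can only go here (every other open cell in that row sees a 6).
r4c9 = 6: in row 4, 6 can only go here (every other open cell in that row sees a 6).
r9c4 = 6: in row 9, 6 can only go here (every other open cell in that row sees a 6).
r9c3 = 9: in row 9, 9 can only go here (every other open cell in that row sees a 9).
r4c1 = 9: in row 4, 9 can only go here (every other open cell in that row sees a 9).
r5c6 = 6: in row 5, 6 can only go here (every other open cell in that row sees a 6).
r4c3 = 4: in column 3, 4 can only go here (every other open cell in that column sees a 4).
r5c4 = 1: in column 4, 1 can only go here (every other open cell in that column sees a 1).
r7c4 = 8: in column 4, 8 can only go here (every other open cell in that column sees an 8).
r7c2 = 4: in row 7, 4 can only go here (every other open cell in that row sees a 4).
r9c2 = 3: row 9 has {1,6,7,9}; col 2 has {2,4,5,6,7,8,9}; box has {4,5,6,7,8,9} → only 3 remains.
r9c8 = 5: row 9 has {1,3,6,7,9}; col 8 has {1,2,4,6,8,9}; box has {6,9} → only 5 remains.
r9c9 = 8: row 9 has {1,3,5,6,7,9}; col 9 has {2,3,4,6,7,9}; box has {5,6,9}; main diagonal has {1,4,6,9} → only 8 remains.
r4c2 = 1: row 4 has {2,4,6,8,9}; col 2 has {2,3,4,5,6,7,8,9}; box has {2,4,6,9} → only 1 remains.
r5c9 = 5: row 5 has {1,2,4,6,9}; col 9 has {2,3,4,6,7,8,9}; box has {2,4,6,9} → only 5 remains.
r8c9 = 1: row 8 has {6,8,9}; col 9 has {2,3,4,5,6,7,8,9}; box has {5,6,8,9} → only 1 remains.
r9c5 = 2: row 9 has {1,3,5,6,7,8,9}; col 5 has {1,4,6,8,9}; box has {1,3,6,8,9} → only 2 remains.
r9c7 = 4: row 9 has {1,2,3,5,6,7,8,9}; col 7 has {5,6,9}; box has {1,5,6,8,9} → only 4 remains.
r5c1 = 3: row 5 has {1,2,4,5,6,9}; col 1 has {4,6,7,8,9}; box has {1,2,4,6,9} → only 3 remains.
r6c1 = 5: row 6 has {2,4,6,9}; col 1 has {3,4,6,7,8,9}; box has {1,2,3,4,6,9} → only 5 remains.
r6c6 = 7: row 6 has {2,4,5,6,9}; col 6 has {1,2,3,4,6,8,9}; box has {1,2,4,6,8,9}; main diagonal has {1,4,6,8,9} → only 7 remains.
r7c5 = 7: row 7 has {3,4,5,6,8,9}; col 5 has {1,2,4,6,8,9}; box has {1,2,3,6,8,9} → only 7 remains.
r7c7 = 2: row 7 has {3,4,5,6,7,8,9}; col 7 has {4,5,6,9}; box has {1,4,5,6,8,9}; main diagonal has {1,4,6,7,8,9} → only 2 remains.
r8c1 = 2: row 8 has {1,6,8,9}; col 1 has {3,4,5,6,7,8,9}; box has {3,4,5,6,7,8,9} → only 2 remains.
r8c6 = 5: row 8 has {1,2,6,8,9}; col 6 has {1,2,3,4,6,7,8,9}; box has {1,2,3,6,7,8,9} → only 5 remains.
r8c8 = 3: row 8 has {1,2,5,6,8,9}; col 8 has {1,2,4,5,6,8,9}; box has {1,2,4,5,6,8,9}; main diagonal has {1,2,4,6,7,8,9} → only 3 remains.
r4c4 = 5: row 4 has {1,2,4,6,8,9}; col 4 has {1,2,6,7,8,9}; box has {1,2,4,6,7,8,9}; main diagonal has {1,2,3,4,6,7,8,9} → only 5 remains.
r4c8 = 7: row 4 has {1,2,4,5,6,8,9}; col 8 has {1,2,3,4,5,6,8,9}; box has {2,4,5,6,9} → only 7 remains.
r5c7 = 8: row 5 has {1,2,3,4,5,6,9}; col 7 has {2,4,5,6,9}; box has {2,4,5,6,7,9} → only 8 remains.
r6c3 = 8: row 6 has {2,4,5,6,7,9}; col 3 has {1,2,3,4,5,6,9}; box has {1,2,3,4,5,6,9} → only 8 remains.
r6c5 = 3: row 6 has {2,4,5,6,7,8,9}; col 5 has {1,2,4,6,7,8,9}; box has {1,2,4,5,6,7,8,9} → only 3 remains.
r6c7 = 1: row 6 has {2,3,4,5,6,7,8,9}; col 7 has {2,4,5,6,8,9}; box has {2,4,5,6,7,8,9} → only 1 remains.
r7c1 = 1: row 7 has {2,3,4,5,6,7,8,9}; col 1 has {2,3,4,5,6,7,8,9}; box has {2,3,4,5,6,7,8,9} → only 1 remains.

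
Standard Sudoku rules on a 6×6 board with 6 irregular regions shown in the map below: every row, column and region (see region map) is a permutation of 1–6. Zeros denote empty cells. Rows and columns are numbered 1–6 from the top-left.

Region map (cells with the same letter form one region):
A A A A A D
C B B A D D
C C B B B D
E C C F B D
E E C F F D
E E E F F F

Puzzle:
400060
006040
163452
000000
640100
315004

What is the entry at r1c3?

r2c2 = 2: row 2 has {4,6}; col 2 has {1,4,6}; region has {3,4,5,6} → only 2 remains.
r4c1 = 2: row 4 has {}; col 1 has {1,3,4,6}; region has {1,3,4,5,6} → only 2 remains.
r4c3 = 4: row 4 has {2}; col 3 has {3,5,6}; region has {1,6} → only 4 remains.
r4c5 = 1: row 4 has {2,4}; col 5 has {4,5,6}; region has {2,3,4,5,6} → only 1 remains.
r5c3 = 2: row 5 has {1,4,6}; col 3 has {3,4,5,6}; region has {1,4,6} → only 2 remains.
r5c5 = 3: row 5 has {1,2,4,6}; col 5 has {1,4,5,6}; region has {1,4} → only 3 remains.
r5c6 = 5: row 5 has {1,2,3,4,6}; col 6 has {2,4}; region has {2,4} → only 5 remains.
r6c5 = 2: row 6 has {1,3,4,5}; col 5 has {1,3,4,5,6}; region has {1,3,4} → only 2 remains.
r1c3 = 1: row 1 has {4,6}; col 3 has {2,3,4,5,6}; region has {4,6} → only 1 remains.

1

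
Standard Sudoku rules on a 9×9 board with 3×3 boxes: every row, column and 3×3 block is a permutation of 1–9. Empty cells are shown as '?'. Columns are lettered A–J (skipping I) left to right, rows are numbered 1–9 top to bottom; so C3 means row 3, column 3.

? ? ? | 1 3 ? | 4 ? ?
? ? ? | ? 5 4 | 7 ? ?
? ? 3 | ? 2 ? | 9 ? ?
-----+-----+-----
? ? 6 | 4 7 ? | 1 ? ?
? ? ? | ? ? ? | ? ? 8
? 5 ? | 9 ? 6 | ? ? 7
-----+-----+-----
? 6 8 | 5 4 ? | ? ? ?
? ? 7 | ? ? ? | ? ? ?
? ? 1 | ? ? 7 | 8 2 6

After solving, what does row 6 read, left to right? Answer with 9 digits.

F3 = 8 (sole candidate).
E5 = 1 (sole candidate).
E6 = 8: row 6 has {5,6,7,9}; col 5 has {1,2,3,4,5,7}; box has {1,4,6,7,9} → only 8 remains.
G7 = 3 (sole candidate).
G8 = 5 (sole candidate).
D9 = 3 (sole candidate).
E9 = 9 (sole candidate).
F1 = 9 (sole candidate).
D2 = 6 (sole candidate).
D3 = 7 (sole candidate).
D5 = 2 (sole candidate).
G5 = 6 (sole candidate).
G6 = 2: row 6 has {5,6,7,8,9}; col 7 has {1,3,4,5,6,7,8,9}; box has {1,6,7,8} → only 2 remains.
D8 = 8 (sole candidate).
E8 = 6 (sole candidate).
B9 = 4 (sole candidate).
B3 = 1 (sole candidate).
J3 = 5 (sole candidate).
C6 = 4: row 6 has {2,5,6,7,8,9}; col 3 has {1,3,6,7,8}; box has {5,6} → only 4 remains.
H6 = 3: row 6 has {2,4,5,6,7,8,9}; col 8 has {2}; box has {1,2,6,7,8} → only 3 remains.
A9 = 5 (sole candidate).
J1 = 2 (sole candidate).
H3 = 6 (sole candidate).
J4 = 9 (sole candidate).
C5 = 9 (sole candidate).
A6 = 1: row 6 has {2,3,4,5,6,7,8,9}; col 1 has {5}; box has {4,5,6,9} → only 1 remains.

154986237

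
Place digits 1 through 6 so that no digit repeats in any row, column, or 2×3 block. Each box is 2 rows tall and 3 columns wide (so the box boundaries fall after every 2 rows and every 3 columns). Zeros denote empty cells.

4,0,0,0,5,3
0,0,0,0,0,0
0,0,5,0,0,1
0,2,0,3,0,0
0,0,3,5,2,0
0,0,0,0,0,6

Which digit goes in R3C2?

4

R5C6 = 4 (sole candidate).
R6C4 = 1 (sole candidate).
R6C5 = 3 (sole candidate).
R2C6 = 2 (sole candidate).
R4C6 = 5 (sole candidate).
R1C4 = 6 (sole candidate).
R2C4 = 4 (sole candidate).
R2C5 = 1 (sole candidate).
R3C4 = 2 (sole candidate).
R1C2 = 1 (sole candidate).
R1C3 = 2 (sole candidate).
R2C3 = 6 (sole candidate).
R5C2 = 6 (sole candidate).
R6C3 = 4 (sole candidate).
R4C3 = 1 (sole candidate).
R5C1 = 1 (sole candidate).
R6C2 = 5 (sole candidate).
R2C2 = 3 (sole candidate).
R3C2 = 4: row 3 has {1,2,5}; col 2 has {1,2,3,5,6}; box has {1,2,5} → only 4 remains.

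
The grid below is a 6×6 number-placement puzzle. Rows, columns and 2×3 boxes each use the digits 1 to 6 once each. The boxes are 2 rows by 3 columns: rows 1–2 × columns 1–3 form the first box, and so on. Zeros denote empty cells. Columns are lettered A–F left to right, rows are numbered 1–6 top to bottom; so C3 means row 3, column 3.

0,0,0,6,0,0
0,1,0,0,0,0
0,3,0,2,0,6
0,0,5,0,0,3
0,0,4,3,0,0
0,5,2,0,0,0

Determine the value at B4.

C1 = 3: row 1 has {6}; col 3 has {2,4,5}; box has {1} → only 3 remains.
C2 = 6: row 2 has {1}; col 3 has {2,3,4,5}; box has {1,3} → only 6 remains.
C3 = 1: row 3 has {2,3,6}; col 3 has {2,3,4,5,6}; box has {3,5} → only 1 remains.
B5 = 6: row 5 has {3,4}; col 2 has {1,3,5}; box has {2,4,5} → only 6 remains.
A3 = 4: row 3 has {1,2,3,6}; col 1 has {}; box has {1,3,5} → only 4 remains.
E3 = 5: row 3 has {1,2,3,4,6}; col 5 has {}; box has {2,3,6} → only 5 remains.
B4 = 2: row 4 has {3,5}; col 2 has {1,3,5,6}; box has {1,3,4,5} → only 2 remains.

2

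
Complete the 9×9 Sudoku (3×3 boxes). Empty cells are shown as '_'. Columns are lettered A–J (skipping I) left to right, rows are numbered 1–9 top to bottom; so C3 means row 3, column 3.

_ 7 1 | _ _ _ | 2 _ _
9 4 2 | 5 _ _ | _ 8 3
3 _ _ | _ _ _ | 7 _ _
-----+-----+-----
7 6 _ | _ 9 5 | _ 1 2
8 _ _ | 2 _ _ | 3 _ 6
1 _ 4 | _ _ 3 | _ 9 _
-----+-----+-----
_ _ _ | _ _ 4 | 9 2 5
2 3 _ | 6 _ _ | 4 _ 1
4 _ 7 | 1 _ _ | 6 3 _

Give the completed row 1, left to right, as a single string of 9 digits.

571348269

G2 = 1 (sole candidate).
C4 = 3 (sole candidate).
G4 = 8 (sole candidate).
G6 = 5 (sole candidate).
J6 = 7 (sole candidate).
A7 = 6 (sole candidate).
C7 = 8 (sole candidate).
H8 = 7 (sole candidate).
J9 = 8 (sole candidate).
A1 = 5: row 1 has {1,2,7}; col 1 has {1,2,3,4,6,7,8,9}; box has {1,2,3,4,7,9} → only 5 remains.
B3 = 8 (sole candidate).
C3 = 6 (sole candidate).
D4 = 4 (sole candidate).
H5 = 4 (sole candidate).
B6 = 2 (sole candidate).
D6 = 8 (sole candidate).
E6 = 6 (sole candidate).
B7 = 1 (sole candidate).
H1 = 6: row 1 has {1,2,5,7}; col 8 has {1,2,3,4,7,8,9}; box has {1,2,3,7,8} → only 6 remains.
E2 = 7 (sole candidate).
F2 = 6 (sole candidate).
D3 = 9 (sole candidate).
H3 = 5 (sole candidate).
J3 = 4 (sole candidate).
E5 = 1 (sole candidate).
F5 = 7 (sole candidate).
E7 = 3 (sole candidate).
D1 = 3: row 1 has {1,2,5,6,7}; col 4 has {1,2,4,5,6,8,9}; box has {5,6,7,9} → only 3 remains.
F1 = 8: row 1 has {1,2,3,5,6,7}; col 6 has {3,4,5,6,7}; box has {3,5,6,7,9} → only 8 remains.
J1 = 9: row 1 has {1,2,3,5,6,7,8}; col 9 has {1,2,3,4,5,6,7,8}; box has {1,2,3,4,5,6,7,8} → only 9 remains.
E3 = 2 (sole candidate).
F3 = 1 (sole candidate).
D7 = 7 (sole candidate).
F8 = 9 (sole candidate).
E9 = 5 (sole candidate).
F9 = 2 (sole candidate).
E1 = 4: row 1 has {1,2,3,5,6,7,8,9}; col 5 has {1,2,3,5,6,7,9}; box has {1,2,3,5,6,7,8,9} → only 4 remains.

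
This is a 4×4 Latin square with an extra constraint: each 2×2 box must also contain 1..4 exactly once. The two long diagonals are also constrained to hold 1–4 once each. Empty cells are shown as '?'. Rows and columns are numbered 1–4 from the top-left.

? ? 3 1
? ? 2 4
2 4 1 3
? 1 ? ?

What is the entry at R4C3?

R1C1 = 4: row 1 has {1,3}; col 1 has {2}; box has {}; main diagonal has {1} → only 4 remains.
R1C2 = 2: row 1 has {1,3,4}; col 2 has {1,4}; box has {4} → only 2 remains.
R2C2 = 3: row 2 has {2,4}; col 2 has {1,2,4}; box has {2,4}; main diagonal has {1,4} → only 3 remains.
R4C1 = 3: row 4 has {1}; col 1 has {2,4}; box has {1,2,4}; anti-diagonal has {1,2,4} → only 3 remains.
R4C3 = 4: row 4 has {1,3}; col 3 has {1,2,3}; box has {1,3} → only 4 remains.

4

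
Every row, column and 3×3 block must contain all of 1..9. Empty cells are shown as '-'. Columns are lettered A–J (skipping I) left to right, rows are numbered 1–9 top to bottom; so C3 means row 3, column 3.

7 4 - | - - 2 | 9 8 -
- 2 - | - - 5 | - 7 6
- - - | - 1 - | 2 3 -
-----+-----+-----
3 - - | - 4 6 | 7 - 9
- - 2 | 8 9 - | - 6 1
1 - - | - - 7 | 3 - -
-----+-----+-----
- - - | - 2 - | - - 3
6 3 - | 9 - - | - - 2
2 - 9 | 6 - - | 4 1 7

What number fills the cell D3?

7

D1 = 3: row 1 has {2,4,7,8,9}; col 4 has {6,8,9}; box has {1,2,5} → only 3 remains.
E1 = 6: row 1 has {2,3,4,7,8,9}; col 5 has {1,2,4,9}; box has {1,2,3,5} → only 6 remains.
J1 = 5: row 1 has {2,3,4,6,7,8,9}; col 9 has {1,2,3,6,7,9}; box has {2,3,6,7,8,9} → only 5 remains.
D2 = 4: row 2 has {2,5,6,7}; col 4 has {3,6,8,9}; box has {1,2,3,5,6} → only 4 remains.
E2 = 8: row 2 has {2,4,5,6,7}; col 5 has {1,2,4,6,9}; box has {1,2,3,4,5,6} → only 8 remains.
G2 = 1: row 2 has {2,4,5,6,7,8}; col 7 has {2,3,4,7,9}; box has {2,3,5,6,7,8,9} → only 1 remains.
D3 = 7: row 3 has {1,2,3}; col 4 has {3,4,6,8,9}; box has {1,2,3,4,5,6,8} → only 7 remains.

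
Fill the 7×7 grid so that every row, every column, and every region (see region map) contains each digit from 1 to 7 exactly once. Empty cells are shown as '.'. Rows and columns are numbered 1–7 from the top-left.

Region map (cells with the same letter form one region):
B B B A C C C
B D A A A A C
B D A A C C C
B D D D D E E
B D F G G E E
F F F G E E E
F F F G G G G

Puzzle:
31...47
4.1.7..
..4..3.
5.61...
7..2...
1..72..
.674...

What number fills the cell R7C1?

2

R1C3 = 2 (sole candidate).
R3C1 = 6 (sole candidate).
R3C4 = 5 (sole candidate).
R3C5 = 1 (sole candidate).
R3C7 = 2 (sole candidate).
R4C6 = 7 (sole candidate).
R7C1 = 2: row 7 has {4,6,7}; col 1 has {1,3,4,5,6,7}; region has {1,6,7} → only 2 remains.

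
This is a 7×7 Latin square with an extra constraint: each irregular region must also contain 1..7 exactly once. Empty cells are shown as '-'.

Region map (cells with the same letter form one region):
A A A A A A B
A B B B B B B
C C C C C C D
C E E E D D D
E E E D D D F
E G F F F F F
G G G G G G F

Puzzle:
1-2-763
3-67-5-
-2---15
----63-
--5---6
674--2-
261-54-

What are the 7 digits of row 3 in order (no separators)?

7236415

row 4, column 3 = 7 (sole candidate).
row 5, column 1 = 4 (sole candidate).
row 5, column 6 = 7 (sole candidate).
row 6, column 7 = 1 (sole candidate).
row 7, column 4 = 3 (sole candidate).
row 7, column 7 = 7 (sole candidate).
row 3, column 1 = 7: row 3 has {1,2,5}; col 1 has {1,2,3,4,6}; region has {1,2} → only 7 remains.
row 3, column 3 = 3: row 3 has {1,2,5,7}; col 3 has {1,2,4,5,6,7}; region has {1,2,7} → only 3 remains.
row 3, column 5 = 4: row 3 has {1,2,3,5,7}; col 5 has {5,6,7}; region has {1,2,3,7} → only 4 remains.
row 4, column 1 = 5 (sole candidate).
row 4, column 2 = 1 (sole candidate).
row 4, column 4 = 2 (sole candidate).
row 4, column 7 = 4 (sole candidate).
row 5, column 2 = 3 (sole candidate).
row 5, column 4 = 1 (sole candidate).
row 5, column 5 = 2 (sole candidate).
row 6, column 4 = 5 (sole candidate).
row 6, column 5 = 3 (sole candidate).
row 1, column 4 = 4 (sole candidate).
row 2, column 2 = 4 (sole candidate).
row 2, column 5 = 1 (sole candidate).
row 2, column 7 = 2 (sole candidate).
row 3, column 4 = 6: row 3 has {1,2,3,4,5,7}; col 4 has {1,2,3,4,5,7}; region has {1,2,3,4,5,7} → only 6 remains.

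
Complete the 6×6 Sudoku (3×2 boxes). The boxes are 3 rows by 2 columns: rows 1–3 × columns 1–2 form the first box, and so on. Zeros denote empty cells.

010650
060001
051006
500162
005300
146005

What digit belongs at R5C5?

R4C2 = 3: row 4 has {1,2,5,6}; col 2 has {1,4,5,6}; box has {1,4,5} → only 3 remains.
R4C3 = 4: row 4 has {1,2,3,5,6}; col 3 has {1,5,6}; box has {1,3,5,6} → only 4 remains.
R5C2 = 2: row 5 has {3,5}; col 2 has {1,3,4,5,6}; box has {1,3,4,5} → only 2 remains.
R5C6 = 4: row 5 has {2,3,5}; col 6 has {1,2,5,6}; box has {2,5,6} → only 4 remains.
R6C4 = 2: row 6 has {1,4,5,6}; col 4 has {1,3,6}; box has {1,3,4,5,6} → only 2 remains.
R6C5 = 3: row 6 has {1,2,4,5,6}; col 5 has {5,6}; box has {2,4,5,6} → only 3 remains.
R1C6 = 3: row 1 has {1,5,6}; col 6 has {1,2,4,5,6}; box has {1,5,6} → only 3 remains.
R3C4 = 4: row 3 has {1,5,6}; col 4 has {1,2,3,6}; box has {1,6} → only 4 remains.
R3C5 = 2: row 3 has {1,4,5,6}; col 5 has {3,5,6}; box has {1,3,5,6} → only 2 remains.
R5C1 = 6: row 5 has {2,3,4,5}; col 1 has {1,5}; box has {1,2,3,4,5} → only 6 remains.
R5C5 = 1: row 5 has {2,3,4,5,6}; col 5 has {2,3,5,6}; box has {2,3,4,5,6} → only 1 remains.

1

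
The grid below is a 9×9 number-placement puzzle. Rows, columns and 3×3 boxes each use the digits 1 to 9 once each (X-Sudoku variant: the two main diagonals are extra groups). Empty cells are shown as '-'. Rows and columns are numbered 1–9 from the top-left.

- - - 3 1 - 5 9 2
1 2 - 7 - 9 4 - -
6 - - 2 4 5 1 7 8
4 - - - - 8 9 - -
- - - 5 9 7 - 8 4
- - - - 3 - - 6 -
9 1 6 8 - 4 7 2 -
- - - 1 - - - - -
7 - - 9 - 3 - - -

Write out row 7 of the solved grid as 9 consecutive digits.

R1C1 = 8: row 1 has {1,2,3,5,9}; col 1 has {1,4,6,7,9}; box has {1,2,6}; main diagonal has {2,7,9} → only 8 remains.
R1C6 = 6: row 1 has {1,2,3,5,8,9}; col 6 has {3,4,5,7,8,9}; box has {1,2,3,4,5,7,9} → only 6 remains.
R2C5 = 8: row 2 has {1,2,4,7,9}; col 5 has {1,3,4,9}; box has {1,2,3,4,5,6,7,9} → only 8 remains.
R2C8 = 3: row 2 has {1,2,4,7,8,9}; col 8 has {2,6,7,8,9}; box has {1,2,4,5,7,8,9}; anti-diagonal has {1,2,6,7,8,9} → only 3 remains.
R2C9 = 6: row 2 has {1,2,3,4,7,8,9}; col 9 has {2,4,8}; box has {1,2,3,4,5,7,8,9} → only 6 remains.
R3C3 = 3: row 3 has {1,2,4,5,6,7,8}; col 3 has {6}; box has {1,2,6,8}; main diagonal has {2,7,8,9} → only 3 remains.
R4C4 = 6: row 4 has {4,8,9}; col 4 has {1,2,3,5,7,8,9}; box has {3,5,7,8,9}; main diagonal has {2,3,7,8,9} → only 6 remains.
R4C5 = 2: row 4 has {4,6,8,9}; col 5 has {1,3,4,8,9}; box has {3,5,6,7,8,9} → only 2 remains.
R6C4 = 4: row 6 has {3,6}; col 4 has {1,2,3,5,6,7,8,9}; box has {2,3,5,6,7,8,9}; anti-diagonal has {1,2,3,6,7,8,9} → only 4 remains.
R6C6 = 1: row 6 has {3,4,6}; col 6 has {3,4,5,6,7,8,9}; box has {2,3,4,5,6,7,8,9}; main diagonal has {2,3,6,7,8,9} → only 1 remains.
R6C7 = 2: row 6 has {1,3,4,6}; col 7 has {1,4,5,7,9}; box has {4,6,8,9} → only 2 remains.
R7C5 = 5: row 7 has {1,2,4,6,7,8,9}; col 5 has {1,2,3,4,8,9}; box has {1,3,4,8,9} → only 5 remains.
R7C9 = 3: row 7 has {1,2,4,5,6,7,8,9}; col 9 has {2,4,6,8}; box has {2,7} → only 3 remains.

916854723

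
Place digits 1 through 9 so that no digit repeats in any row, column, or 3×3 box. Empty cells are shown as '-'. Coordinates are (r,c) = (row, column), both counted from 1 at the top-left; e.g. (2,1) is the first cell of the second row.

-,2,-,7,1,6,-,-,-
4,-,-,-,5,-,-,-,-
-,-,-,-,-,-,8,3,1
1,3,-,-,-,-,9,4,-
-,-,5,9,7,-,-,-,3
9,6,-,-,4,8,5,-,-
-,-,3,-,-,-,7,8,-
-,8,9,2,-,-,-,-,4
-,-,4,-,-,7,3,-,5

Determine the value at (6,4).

(1,3) = 8: row 1 has {1,2,6,7}; col 3 has {3,4,5,9}; box has {2,4} → only 8 remains.
(1,7) = 4: row 1 has {1,2,6,7,8}; col 7 has {3,5,7,8,9}; box has {1,3,8} → only 4 remains.
(1,9) = 9: row 1 has {1,2,4,6,7,8}; col 9 has {1,3,4,5}; box has {1,3,4,8} → only 9 remains.
(3,4) = 4: row 3 has {1,3,8}; col 4 has {2,7,9}; box has {1,5,6,7} → only 4 remains.
(5,2) = 4: row 5 has {3,5,7,9}; col 2 has {2,3,6,8}; box has {1,3,5,6,9} → only 4 remains.
(9,2) = 1: row 9 has {3,4,5,7}; col 2 has {2,3,4,6,8}; box has {3,4,8,9} → only 1 remains.
(1,8) = 5: row 1 has {1,2,4,6,7,8,9}; col 8 has {3,4,8}; box has {1,3,4,8,9} → only 5 remains.
(7,2) = 5: row 7 has {3,7,8}; col 2 has {1,2,3,4,6,8}; box has {1,3,4,8,9} → only 5 remains.
(1,1) = 3: row 1 has {1,2,4,5,6,7,8,9}; col 1 has {1,4,9}; box has {2,4,8} → only 3 remains.
(2,3) = 1: in row 2, 1 can only go here (every other open cell in that row sees a 1).
(2,4) = 8: in row 2, 8 can only go here (every other open cell in that row sees an 8).
(9,4) = 6: row 9 has {1,3,4,5,7}; col 4 has {2,4,7,8,9}; box has {2,7} → only 6 remains.
(4,4) = 5: row 4 has {1,3,4,9}; col 4 has {2,4,6,7,8,9}; box has {4,7,8,9} → only 5 remains.
(4,6) = 2: row 4 has {1,3,4,5,9}; col 6 has {6,7,8}; box has {4,5,7,8,9} → only 2 remains.
(5,6) = 1: row 5 has {3,4,5,7,9}; col 6 has {2,6,7,8}; box has {2,4,5,7,8,9} → only 1 remains.
(6,4) = 3: row 6 has {4,5,6,8,9}; col 4 has {2,4,5,6,7,8,9}; box has {1,2,4,5,7,8,9} → only 3 remains.

3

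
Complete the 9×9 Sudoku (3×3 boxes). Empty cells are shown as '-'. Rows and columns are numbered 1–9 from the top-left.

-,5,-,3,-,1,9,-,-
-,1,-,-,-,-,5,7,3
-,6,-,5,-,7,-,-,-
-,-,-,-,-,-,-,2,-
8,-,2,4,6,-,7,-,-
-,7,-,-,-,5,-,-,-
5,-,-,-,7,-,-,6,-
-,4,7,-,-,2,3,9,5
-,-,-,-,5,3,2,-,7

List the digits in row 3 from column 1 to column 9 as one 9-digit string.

368597412

R5C6 = 9: row 5 has {2,4,6,7,8}; col 6 has {1,2,3,5,7}; box has {4,5,6} → only 9 remains.
R5C9 = 1: row 5 has {2,4,6,7,8,9}; col 9 has {3,5,7}; box has {2,7} → only 1 remains.
R4C6 = 8: row 4 has {2}; col 6 has {1,2,3,5,7,9}; box has {4,5,6,9} → only 8 remains.
R5C2 = 3: row 5 has {1,2,4,6,7,8,9}; col 2 has {1,4,5,6,7}; box has {2,7,8} → only 3 remains.
R5C8 = 5: row 5 has {1,2,3,4,6,7,8,9}; col 8 has {2,6,7,9}; box has {1,2,7} → only 5 remains.
R7C6 = 4: row 7 has {5,6,7}; col 6 has {1,2,3,5,7,8,9}; box has {2,3,5,7} → only 4 remains.
R7C9 = 8: row 7 has {4,5,6,7}; col 9 has {1,3,5,7}; box has {2,3,5,6,7,9} → only 8 remains.
R2C6 = 6: row 2 has {1,3,5,7}; col 6 has {1,2,3,4,5,7,8,9}; box has {1,3,5,7} → only 6 remains.
R4C2 = 9: row 4 has {2,8}; col 2 has {1,3,4,5,6,7}; box has {2,3,7,8} → only 9 remains.
R7C2 = 2: row 7 has {4,5,6,7,8}; col 2 has {1,3,4,5,6,7,9}; box has {4,5,7} → only 2 remains.
R7C7 = 1: row 7 has {2,4,5,6,7,8}; col 7 has {2,3,5,7,9}; box has {2,3,5,6,7,8,9} → only 1 remains.
R9C2 = 8: row 9 has {2,3,5,7}; col 2 has {1,2,3,4,5,6,7,9}; box has {2,4,5,7} → only 8 remains.
R9C8 = 4: row 9 has {2,3,5,7,8}; col 8 has {2,5,6,7,9}; box has {1,2,3,5,6,7,8,9} → only 4 remains.
R1C8 = 8: row 1 has {1,3,5,9}; col 8 has {2,4,5,6,7,9}; box has {3,5,7,9} → only 8 remains.
R3C7 = 4: row 3 has {5,6,7}; col 7 has {1,2,3,5,7,9}; box has {3,5,7,8,9} → only 4 remains.
R3C8 = 1: row 3 has {4,5,6,7}; col 8 has {2,4,5,6,7,8,9}; box has {3,4,5,7,8,9} → only 1 remains.
R3C9 = 2: row 3 has {1,4,5,6,7}; col 9 has {1,3,5,7,8}; box has {1,3,4,5,7,8,9} → only 2 remains.
R4C7 = 6: row 4 has {2,8,9}; col 7 has {1,2,3,4,5,7,9}; box has {1,2,5,7} → only 6 remains.
R4C9 = 4: row 4 has {2,6,8,9}; col 9 has {1,2,3,5,7,8}; box has {1,2,5,6,7} → only 4 remains.
R6C7 = 8: row 6 has {5,7}; col 7 has {1,2,3,4,5,6,7,9}; box has {1,2,4,5,6,7} → only 8 remains.
R6C8 = 3: row 6 has {5,7,8}; col 8 has {1,2,4,5,6,7,8,9}; box has {1,2,4,5,6,7,8} → only 3 remains.
R6C9 = 9: row 6 has {3,5,7,8}; col 9 has {1,2,3,4,5,7,8}; box has {1,2,3,4,5,6,7,8} → only 9 remains.
R7C4 = 9: row 7 has {1,2,4,5,6,7,8}; col 4 has {3,4,5}; box has {2,3,4,5,7} → only 9 remains.
R1C3 = 4: row 1 has {1,3,5,8,9}; col 3 has {2,7}; box has {1,5,6} → only 4 remains.
R1C5 = 2: row 1 has {1,3,4,5,8,9}; col 5 has {5,6,7}; box has {1,3,5,6,7} → only 2 remains.
R1C9 = 6: row 1 has {1,2,3,4,5,8,9}; col 9 has {1,2,3,4,5,7,8,9}; box has {1,2,3,4,5,7,8,9} → only 6 remains.
R2C4 = 8: row 2 has {1,3,5,6,7}; col 4 has {3,4,5,9}; box has {1,2,3,5,6,7} → only 8 remains.
R3C5 = 9: row 3 has {1,2,4,5,6,7}; col 5 has {2,5,6,7}; box has {1,2,3,5,6,7,8} → only 9 remains.
R4C1 = 1: row 4 has {2,4,6,8,9}; col 1 has {5,8}; box has {2,3,7,8,9} → only 1 remains.
R4C3 = 5: row 4 has {1,2,4,6,8,9}; col 3 has {2,4,7}; box has {1,2,3,7,8,9} → only 5 remains.
R4C4 = 7: row 4 has {1,2,4,5,6,8,9}; col 4 has {3,4,5,8,9}; box has {4,5,6,8,9} → only 7 remains.
R4C5 = 3: row 4 has {1,2,4,5,6,7,8,9}; col 5 has {2,5,6,7,9}; box has {4,5,6,7,8,9} → only 3 remains.
R6C3 = 6: row 6 has {3,5,7,8,9}; col 3 has {2,4,5,7}; box has {1,2,3,5,7,8,9} → only 6 remains.
R6C5 = 1: row 6 has {3,5,6,7,8,9}; col 5 has {2,3,5,6,7,9}; box has {3,4,5,6,7,8,9} → only 1 remains.
R7C3 = 3: row 7 has {1,2,4,5,6,7,8,9}; col 3 has {2,4,5,6,7}; box has {2,4,5,7,8} → only 3 remains.
R8C1 = 6: row 8 has {2,3,4,5,7,9}; col 1 has {1,5,8}; box has {2,3,4,5,7,8} → only 6 remains.
R8C4 = 1: row 8 has {2,3,4,5,6,7,9}; col 4 has {3,4,5,7,8,9}; box has {2,3,4,5,7,9} → only 1 remains.
R8C5 = 8: row 8 has {1,2,3,4,5,6,7,9}; col 5 has {1,2,3,5,6,7,9}; box has {1,2,3,4,5,7,9} → only 8 remains.
R9C1 = 9: row 9 has {2,3,4,5,7,8}; col 1 has {1,5,6,8}; box has {2,3,4,5,6,7,8} → only 9 remains.
R9C3 = 1: row 9 has {2,3,4,5,7,8,9}; col 3 has {2,3,4,5,6,7}; box has {2,3,4,5,6,7,8,9} → only 1 remains.
R9C4 = 6: row 9 has {1,2,3,4,5,7,8,9}; col 4 has {1,3,4,5,7,8,9}; box has {1,2,3,4,5,7,8,9} → only 6 remains.
R1C1 = 7: row 1 has {1,2,3,4,5,6,8,9}; col 1 has {1,5,6,8,9}; box has {1,4,5,6} → only 7 remains.
R2C1 = 2: row 2 has {1,3,5,6,7,8}; col 1 has {1,5,6,7,8,9}; box has {1,4,5,6,7} → only 2 remains.
R2C3 = 9: row 2 has {1,2,3,5,6,7,8}; col 3 has {1,2,3,4,5,6,7}; box has {1,2,4,5,6,7} → only 9 remains.
R2C5 = 4: row 2 has {1,2,3,5,6,7,8,9}; col 5 has {1,2,3,5,6,7,8,9}; box has {1,2,3,5,6,7,8,9} → only 4 remains.
R3C1 = 3: row 3 has {1,2,4,5,6,7,9}; col 1 has {1,2,5,6,7,8,9}; box has {1,2,4,5,6,7,9} → only 3 remains.
R3C3 = 8: row 3 has {1,2,3,4,5,6,7,9}; col 3 has {1,2,3,4,5,6,7,9}; box has {1,2,3,4,5,6,7,9} → only 8 remains.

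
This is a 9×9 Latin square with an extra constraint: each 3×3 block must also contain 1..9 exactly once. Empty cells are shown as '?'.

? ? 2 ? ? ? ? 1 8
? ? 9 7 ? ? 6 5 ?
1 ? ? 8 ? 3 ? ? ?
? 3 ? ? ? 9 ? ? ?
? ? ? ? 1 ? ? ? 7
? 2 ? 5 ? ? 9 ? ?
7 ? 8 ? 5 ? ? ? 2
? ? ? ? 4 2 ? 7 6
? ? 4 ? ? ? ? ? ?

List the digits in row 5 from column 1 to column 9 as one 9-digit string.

R2C5 = 2: row 2 has {5,6,7,9}; col 5 has {1,4,5}; box has {3,7,8} → only 2 remains.
R2C6 = 1: in row 2, 1 can only go here (every other open cell in that row sees a 1).
R7C6 = 6: row 7 has {2,5,7,8}; col 6 has {1,2,3,9}; box has {2,4,5} → only 6 remains.
R8C7 = 8: in row 8, 8 can only go here (every other open cell in that row sees an 8).
R9C1 = 2: in row 9, 2 can only go here (every other open cell in that row sees a 2).
R9C2 = 6: in row 9, 6 can only go here (every other open cell in that row sees a 6).
R8C3 = 3: in column 3, 3 can only go here (every other open cell in that column sees a 3).
R1C6 = 5: in column 6, 5 can only go here (every other open cell in that column sees a 5).
R1C4 = 4: in box 2, 4 can only go here (every other open cell in that box sees a 4).
R1C2 = 7: row 1 has {1,2,4,5,8}; col 2 has {2,3,6}; box has {1,2,9} → only 7 remains.
R1C7 = 3: row 1 has {1,2,4,5,7,8}; col 7 has {6,8,9}; box has {1,5,6,8} → only 3 remains.
R2C9 = 4: row 2 has {1,2,5,6,7,9}; col 9 has {2,6,7,8}; box has {1,3,5,6,8} → only 4 remains.
R3C9 = 9: row 3 has {1,3,8}; col 9 has {2,4,6,7,8}; box has {1,3,4,5,6,8} → only 9 remains.
R1C1 = 6: row 1 has {1,2,3,4,5,7,8}; col 1 has {1,2,7}; box has {1,2,7,9} → only 6 remains.
R1C5 = 9: row 1 has {1,2,3,4,5,6,7,8}; col 5 has {1,2,4,5}; box has {1,2,3,4,5,7,8} → only 9 remains.
R2C2 = 8: row 2 has {1,2,4,5,6,7,9}; col 2 has {2,3,6,7}; box has {1,2,6,7,9} → only 8 remains.
R3C3 = 5: row 3 has {1,3,8,9}; col 3 has {2,3,4,8,9}; box has {1,2,6,7,8,9} → only 5 remains.
R3C5 = 6: row 3 has {1,3,5,8,9}; col 5 has {1,2,4,5,9}; box has {1,2,3,4,5,7,8,9} → only 6 remains.
R3C8 = 2: row 3 has {1,3,5,6,8,9}; col 8 has {1,5,7}; box has {1,3,4,5,6,8,9} → only 2 remains.
R5C3 = 6: row 5 has {1,7}; col 3 has {2,3,4,5,8,9}; box has {2,3} → only 6 remains.
R2C1 = 3: row 2 has {1,2,4,5,6,7,8,9}; col 1 has {1,2,6,7}; box has {1,2,5,6,7,8,9} → only 3 remains.
R3C2 = 4: row 3 has {1,2,3,5,6,8,9}; col 2 has {2,3,6,7,8}; box has {1,2,3,5,6,7,8,9} → only 4 remains.
R3C7 = 7: row 3 has {1,2,3,4,5,6,8,9}; col 7 has {3,6,8,9}; box has {1,2,3,4,5,6,8,9} → only 7 remains.
R6C8 = 6: in row 6, 6 can only go here (every other open cell in that row sees a 6).
R4C4 = 6: in row 4, 6 can only go here (every other open cell in that row sees a 6).
R4C7 = 2: in row 4, 2 can only go here (every other open cell in that row sees a 2).
R5C4 = 2: in row 5, 2 can only go here (every other open cell in that row sees a 2).
R5C8 = 3: in row 5, 3 can only go here (every other open cell in that row sees a 3).
R6C9 = 1: row 6 has {2,5,6,9}; col 9 has {2,4,6,7,8,9}; box has {2,3,6,7,9} → only 1 remains.
R9C8 = 9: row 9 has {2,4,6}; col 8 has {1,2,3,5,6,7}; box has {2,6,7,8} → only 9 remains.
R4C9 = 5: row 4 has {2,3,6,9}; col 9 has {1,2,4,6,7,8,9}; box has {1,2,3,6,7,9} → only 5 remains.
R5C7 = 4: row 5 has {1,2,3,6,7}; col 7 has {2,3,6,7,8,9}; box has {1,2,3,5,6,7,9} → only 4 remains.
R6C3 = 7: row 6 has {1,2,5,6,9}; col 3 has {2,3,4,5,6,8,9}; box has {2,3,6} → only 7 remains.
R7C7 = 1: row 7 has {2,5,6,7,8}; col 7 has {2,3,4,6,7,8,9}; box has {2,6,7,8,9} → only 1 remains.
R7C8 = 4: row 7 has {1,2,5,6,7,8}; col 8 has {1,2,3,5,6,7,9}; box has {1,2,6,7,8,9} → only 4 remains.
R9C7 = 5: row 9 has {2,4,6,9}; col 7 has {1,2,3,4,6,7,8,9}; box has {1,2,4,6,7,8,9} → only 5 remains.
R9C9 = 3: row 9 has {2,4,5,6,9}; col 9 has {1,2,4,5,6,7,8,9}; box has {1,2,4,5,6,7,8,9} → only 3 remains.
R4C3 = 1: row 4 has {2,3,5,6,9}; col 3 has {2,3,4,5,6,7,8,9}; box has {2,3,6,7} → only 1 remains.
R4C8 = 8: row 4 has {1,2,3,5,6,9}; col 8 has {1,2,3,4,5,6,7,9}; box has {1,2,3,4,5,6,7,9} → only 8 remains.
R5C6 = 8: row 5 has {1,2,3,4,6,7}; col 6 has {1,2,3,5,6,9}; box has {1,2,5,6,9} → only 8 remains.
R6C5 = 3: row 6 has {1,2,5,6,7,9}; col 5 has {1,2,4,5,6,9}; box has {1,2,5,6,8,9} → only 3 remains.
R6C6 = 4: row 6 has {1,2,3,5,6,7,9}; col 6 has {1,2,3,5,6,8,9}; box has {1,2,3,5,6,8,9} → only 4 remains.
R7C2 = 9: row 7 has {1,2,4,5,6,7,8}; col 2 has {2,3,4,6,7,8}; box has {2,3,4,6,7,8} → only 9 remains.
R7C4 = 3: row 7 has {1,2,4,5,6,7,8,9}; col 4 has {2,4,5,6,7,8}; box has {2,4,5,6} → only 3 remains.
R8C1 = 5: row 8 has {2,3,4,6,7,8}; col 1 has {1,2,3,6,7}; box has {2,3,4,6,7,8,9} → only 5 remains.
R8C2 = 1: row 8 has {2,3,4,5,6,7,8}; col 2 has {2,3,4,6,7,8,9}; box has {2,3,4,5,6,7,8,9} → only 1 remains.
R8C4 = 9: row 8 has {1,2,3,4,5,6,7,8}; col 4 has {2,3,4,5,6,7,8}; box has {2,3,4,5,6} → only 9 remains.
R9C4 = 1: row 9 has {2,3,4,5,6,9}; col 4 has {2,3,4,5,6,7,8,9}; box has {2,3,4,5,6,9} → only 1 remains.
R9C6 = 7: row 9 has {1,2,3,4,5,6,9}; col 6 has {1,2,3,4,5,6,8,9}; box has {1,2,3,4,5,6,9} → only 7 remains.
R4C1 = 4: row 4 has {1,2,3,5,6,8,9}; col 1 has {1,2,3,5,6,7}; box has {1,2,3,6,7} → only 4 remains.
R4C5 = 7: row 4 has {1,2,3,4,5,6,8,9}; col 5 has {1,2,3,4,5,6,9}; box has {1,2,3,4,5,6,8,9} → only 7 remains.
R5C1 = 9: row 5 has {1,2,3,4,6,7,8}; col 1 has {1,2,3,4,5,6,7}; box has {1,2,3,4,6,7} → only 9 remains.
R5C2 = 5: row 5 has {1,2,3,4,6,7,8,9}; col 2 has {1,2,3,4,6,7,8,9}; box has {1,2,3,4,6,7,9} → only 5 remains.

956218437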